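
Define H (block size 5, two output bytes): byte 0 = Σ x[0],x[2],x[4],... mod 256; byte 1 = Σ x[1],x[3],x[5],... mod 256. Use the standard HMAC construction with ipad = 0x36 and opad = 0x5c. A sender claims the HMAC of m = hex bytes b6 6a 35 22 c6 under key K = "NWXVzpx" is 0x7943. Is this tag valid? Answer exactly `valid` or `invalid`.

Key "NWXVzpx" = 4e 57 58 56 7a 70 78 is 7 bytes > B = 5, so hash it first: H(key) = 98 1d, then zero-pad to 5 bytes: K' = 98 1d 00 00 00.
K' ⊕ ipad = ae 2b 36 36 36; K' ⊕ opad = c4 41 5c 5c 5c.
Inner hash: even-index sum = 422 mod 256 = 166; odd-index sum = 530 mod 256 = 18 → a6 12.
Outer hash (recomputed tag): even-index sum = 398 mod 256 = 142; odd-index sum = 323 mod 256 = 67 → 8e 43.
Recomputed tag = 8e43; claimed = 7943 → mismatch.

invalid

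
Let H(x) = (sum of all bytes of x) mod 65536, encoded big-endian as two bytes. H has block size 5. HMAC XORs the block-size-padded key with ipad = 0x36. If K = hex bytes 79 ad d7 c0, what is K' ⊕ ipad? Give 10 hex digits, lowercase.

Key hex bytes 79 ad d7 c0 is 4 bytes ≤ B = 5; zero-pad to 5 bytes: K' = 79 ad d7 c0 00.
XOR each byte with 0x36: 79⊕36=4f, ad⊕36=9b, d7⊕36=e1, c0⊕36=f6, 00⊕36=36.

4f9be1f636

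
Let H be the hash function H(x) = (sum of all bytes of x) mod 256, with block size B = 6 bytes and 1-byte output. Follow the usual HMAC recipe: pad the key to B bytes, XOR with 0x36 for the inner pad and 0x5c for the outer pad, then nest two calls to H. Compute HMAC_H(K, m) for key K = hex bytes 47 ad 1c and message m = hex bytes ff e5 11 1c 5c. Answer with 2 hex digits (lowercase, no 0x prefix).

Key hex bytes 47 ad 1c is 3 bytes ≤ B = 6; zero-pad to 6 bytes: K' = 47 ad 1c 00 00 00.
K' ⊕ ipad = 71 9b 2a 36 36 36.  K' ⊕ opad = 1b f1 40 5c 5c 5c.
Inner input = (K'⊕ipad) ∥ m = 71 9b 2a 36 36 36 ∥ ff e5 11 1c 5c.
Inner hash: sum = 113+155+42+54+54+54+255+229+17+28+92 = 1093; mod 256 = 69 → 45.
Outer input = (K'⊕opad) ∥ inner = 1b f1 40 5c 5c 5c ∥ 45.
Outer hash (tag): sum = 27+241+64+92+92+92+69 = 677; mod 256 = 165 → a5.

a5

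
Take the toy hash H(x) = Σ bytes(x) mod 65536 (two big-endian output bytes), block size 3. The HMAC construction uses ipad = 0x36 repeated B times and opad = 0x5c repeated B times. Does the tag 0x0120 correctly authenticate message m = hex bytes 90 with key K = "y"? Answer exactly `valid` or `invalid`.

invalid

Key "y" = 79 is 1 byte ≤ B = 3; zero-pad to 3 bytes: K' = 79 00 00.
K' ⊕ ipad = 4f 36 36; K' ⊕ opad = 25 5c 5c.
Inner hash: sum = 79+54+54+144 = 331 → 01 4b.
Outer hash (recomputed tag): sum = 37+92+92+1+75 = 297 → 01 29.
Recomputed tag = 0129; claimed = 0120 → mismatch.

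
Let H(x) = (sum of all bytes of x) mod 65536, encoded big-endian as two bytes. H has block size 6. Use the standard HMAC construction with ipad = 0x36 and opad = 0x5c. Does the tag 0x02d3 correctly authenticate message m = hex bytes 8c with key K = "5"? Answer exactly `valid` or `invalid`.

Key "5" = 35 is 1 byte ≤ B = 6; zero-pad to 6 bytes: K' = 35 00 00 00 00 00.
K' ⊕ ipad = 03 36 36 36 36 36; K' ⊕ opad = 69 5c 5c 5c 5c 5c.
Inner hash: sum = 3+54+54+54+54+54+140 = 413 → 01 9d.
Outer hash (recomputed tag): sum = 105+92+92+92+92+92+1+157 = 723 → 02 d3.
Recomputed tag = 02d3; claimed = 02d3 → match.

valid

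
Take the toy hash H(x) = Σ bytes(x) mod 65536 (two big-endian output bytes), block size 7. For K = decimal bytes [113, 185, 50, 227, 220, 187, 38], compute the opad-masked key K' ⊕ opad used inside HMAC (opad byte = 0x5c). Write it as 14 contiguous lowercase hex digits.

Key decimal bytes [113, 185, 50, 227, 220, 187, 38] = 71 b9 32 e3 dc bb 26 is exactly B = 7 bytes: K' = 71 b9 32 e3 dc bb 26.
XOR each byte with 0x5c: 71⊕5c=2d, b9⊕5c=e5, 32⊕5c=6e, e3⊕5c=bf, dc⊕5c=80, bb⊕5c=e7, 26⊕5c=7a.

2de56ebf80e77a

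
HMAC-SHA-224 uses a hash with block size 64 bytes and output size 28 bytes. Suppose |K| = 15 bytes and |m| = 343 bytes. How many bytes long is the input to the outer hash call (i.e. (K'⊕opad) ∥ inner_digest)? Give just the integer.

Key is 15 ≤ 64 bytes, zero-padded: |K'| = 64.
Outer input = (K'⊕opad) ∥ H(inner) → 64 + 28 = 92 bytes.

92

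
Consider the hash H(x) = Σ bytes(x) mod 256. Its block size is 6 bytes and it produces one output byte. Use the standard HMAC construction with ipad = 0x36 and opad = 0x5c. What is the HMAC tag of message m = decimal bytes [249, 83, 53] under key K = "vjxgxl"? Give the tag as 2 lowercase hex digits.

Key "vjxgxl" = 76 6a 78 67 78 6c is exactly B = 6 bytes: K' = 76 6a 78 67 78 6c.
K' ⊕ ipad = 40 5c 4e 51 4e 5a.  K' ⊕ opad = 2a 36 24 3b 24 30.
Inner input = (K'⊕ipad) ∥ m = 40 5c 4e 51 4e 5a ∥ f9 53 35.
Inner hash: sum = 64+92+78+81+78+90+249+83+53 = 868; mod 256 = 100 → 64.
Outer input = (K'⊕opad) ∥ inner = 2a 36 24 3b 24 30 ∥ 64.
Outer hash (tag): sum = 42+54+36+59+36+48+100 = 375; mod 256 = 119 → 77.

77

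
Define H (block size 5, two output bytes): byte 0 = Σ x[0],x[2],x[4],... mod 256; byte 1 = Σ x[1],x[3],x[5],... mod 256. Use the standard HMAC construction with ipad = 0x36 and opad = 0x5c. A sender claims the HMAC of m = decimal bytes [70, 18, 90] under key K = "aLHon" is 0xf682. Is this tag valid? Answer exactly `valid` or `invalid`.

Key "aLHon" = 61 4c 48 6f 6e is exactly B = 5 bytes: K' = 61 4c 48 6f 6e.
K' ⊕ ipad = 57 7a 7e 59 58; K' ⊕ opad = 3d 10 14 33 32.
Inner hash: even-index sum = 319 mod 256 = 63; odd-index sum = 371 mod 256 = 115 → 3f 73.
Outer hash (recomputed tag): even-index sum = 246 mod 256 = 246; odd-index sum = 130 mod 256 = 130 → f6 82.
Recomputed tag = f682; claimed = f682 → match.

valid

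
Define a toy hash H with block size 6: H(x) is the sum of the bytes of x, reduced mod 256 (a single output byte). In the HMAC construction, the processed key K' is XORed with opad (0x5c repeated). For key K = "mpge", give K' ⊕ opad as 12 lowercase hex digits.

Key "mpge" = 6d 70 67 65 is 4 bytes ≤ B = 6; zero-pad to 6 bytes: K' = 6d 70 67 65 00 00.
XOR each byte with 0x5c: 6d⊕5c=31, 70⊕5c=2c, 67⊕5c=3b, 65⊕5c=39, 00⊕5c=5c, 00⊕5c=5c.

312c3b395c5c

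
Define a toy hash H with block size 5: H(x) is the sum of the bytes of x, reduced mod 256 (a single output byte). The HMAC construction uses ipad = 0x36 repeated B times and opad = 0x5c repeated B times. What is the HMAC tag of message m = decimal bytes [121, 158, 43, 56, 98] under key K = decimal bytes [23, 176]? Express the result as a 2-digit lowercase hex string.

Key decimal bytes [23, 176] = 17 b0 is 2 bytes ≤ B = 5; zero-pad to 5 bytes: K' = 17 b0 00 00 00.
K' ⊕ ipad = 21 86 36 36 36.  K' ⊕ opad = 4b ec 5c 5c 5c.
Inner input = (K'⊕ipad) ∥ m = 21 86 36 36 36 ∥ 79 9e 2b 38 62.
Inner hash: sum = 33+134+54+54+54+121+158+43+56+98 = 805; mod 256 = 37 → 25.
Outer input = (K'⊕opad) ∥ inner = 4b ec 5c 5c 5c ∥ 25.
Outer hash (tag): sum = 75+236+92+92+92+37 = 624; mod 256 = 112 → 70.

70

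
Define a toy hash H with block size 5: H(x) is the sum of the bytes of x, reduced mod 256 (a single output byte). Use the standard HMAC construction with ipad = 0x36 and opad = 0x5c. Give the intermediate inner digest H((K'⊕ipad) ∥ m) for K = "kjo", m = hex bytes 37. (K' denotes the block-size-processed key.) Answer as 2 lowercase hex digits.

Key "kjo" = 6b 6a 6f is 3 bytes ≤ B = 5; zero-pad to 5 bytes: K' = 6b 6a 6f 00 00.
K' ⊕ ipad = 5d 5c 59 36 36.
Inner input = 5d 5c 59 36 36 ∥ 37.
Inner hash: sum = 93+92+89+54+54+55 = 437; mod 256 = 181 → b5.

b5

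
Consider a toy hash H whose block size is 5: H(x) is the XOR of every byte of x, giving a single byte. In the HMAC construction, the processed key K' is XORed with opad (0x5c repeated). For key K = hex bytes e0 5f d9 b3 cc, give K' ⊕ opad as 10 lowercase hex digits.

Key hex bytes e0 5f d9 b3 cc is exactly B = 5 bytes: K' = e0 5f d9 b3 cc.
XOR each byte with 0x5c: e0⊕5c=bc, 5f⊕5c=03, d9⊕5c=85, b3⊕5c=ef, cc⊕5c=90.

bc0385ef90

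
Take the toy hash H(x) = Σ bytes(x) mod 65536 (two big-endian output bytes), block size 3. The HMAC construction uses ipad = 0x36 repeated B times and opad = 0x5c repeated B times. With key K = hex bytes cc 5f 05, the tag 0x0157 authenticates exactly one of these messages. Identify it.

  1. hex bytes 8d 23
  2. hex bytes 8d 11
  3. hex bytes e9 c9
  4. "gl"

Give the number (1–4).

4

Key hex bytes cc 5f 05 is exactly B = 3 bytes: K' = cc 5f 05.
K' ⊕ ipad = fa 69 33; K' ⊕ opad = 90 03 59.
m1: inner = H(fa 69 33 8d 23) = 02 46; tag = H(90 03 59 02 46) = 0134
m2: inner = H(fa 69 33 8d 11) = 02 34; tag = H(90 03 59 02 34) = 0122
m3: inner = H(fa 69 33 e9 c9) = 03 48; tag = H(90 03 59 03 48) = 0137
m4: inner = H(fa 69 33 67 6c) = 02 69; tag = H(90 03 59 02 69) = 0157 ← matches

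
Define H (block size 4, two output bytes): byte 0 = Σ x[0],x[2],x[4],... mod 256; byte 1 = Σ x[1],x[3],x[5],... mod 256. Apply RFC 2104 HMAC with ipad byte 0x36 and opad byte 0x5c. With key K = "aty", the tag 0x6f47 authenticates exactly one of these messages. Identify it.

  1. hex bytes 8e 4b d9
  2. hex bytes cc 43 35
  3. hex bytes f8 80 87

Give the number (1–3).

Key "aty" = 61 74 79 is 3 bytes ≤ B = 4; zero-pad to 4 bytes: K' = 61 74 79 00.
K' ⊕ ipad = 57 42 4f 36; K' ⊕ opad = 3d 28 25 5c.
m1: inner = H(57 42 4f 36 8e 4b d9) = 0d c3; tag = H(3d 28 25 5c 0d c3) = 6f47 ← matches
m2: inner = H(57 42 4f 36 cc 43 35) = a7 bb; tag = H(3d 28 25 5c a7 bb) = 093f
m3: inner = H(57 42 4f 36 f8 80 87) = 25 f8; tag = H(3d 28 25 5c 25 f8) = 877c

1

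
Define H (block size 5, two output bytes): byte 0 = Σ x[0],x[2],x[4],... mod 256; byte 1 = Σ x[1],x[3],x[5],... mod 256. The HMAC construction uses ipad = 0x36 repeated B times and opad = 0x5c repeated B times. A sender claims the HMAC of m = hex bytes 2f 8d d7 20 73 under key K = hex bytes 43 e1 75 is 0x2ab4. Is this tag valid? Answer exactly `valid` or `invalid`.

Key hex bytes 43 e1 75 is 3 bytes ≤ B = 5; zero-pad to 5 bytes: K' = 43 e1 75 00 00.
K' ⊕ ipad = 75 d7 43 36 36; K' ⊕ opad = 1f bd 29 5c 5c.
Inner hash: even-index sum = 411 mod 256 = 155; odd-index sum = 646 mod 256 = 134 → 9b 86.
Outer hash (recomputed tag): even-index sum = 298 mod 256 = 42; odd-index sum = 436 mod 256 = 180 → 2a b4.
Recomputed tag = 2ab4; claimed = 2ab4 → match.

valid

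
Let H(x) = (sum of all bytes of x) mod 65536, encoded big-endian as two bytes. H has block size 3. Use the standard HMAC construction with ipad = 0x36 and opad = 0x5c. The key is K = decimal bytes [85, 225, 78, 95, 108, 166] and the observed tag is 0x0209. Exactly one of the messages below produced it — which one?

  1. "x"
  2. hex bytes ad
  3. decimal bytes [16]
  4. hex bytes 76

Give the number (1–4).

Key decimal bytes [85, 225, 78, 95, 108, 166] = 55 e1 4e 5f 6c a6 is 6 bytes > B = 3, so hash it first: H(key) = 02 f5, then zero-pad to 3 bytes: K' = 02 f5 00.
K' ⊕ ipad = 34 c3 36; K' ⊕ opad = 5e a9 5c.
m1: inner = H(34 c3 36 78) = 01 a5; tag = H(5e a9 5c 01 a5) = 0209 ← matches
m2: inner = H(34 c3 36 ad) = 01 da; tag = H(5e a9 5c 01 da) = 023e
m3: inner = H(34 c3 36 10) = 01 3d; tag = H(5e a9 5c 01 3d) = 01a1
m4: inner = H(34 c3 36 76) = 01 a3; tag = H(5e a9 5c 01 a3) = 0207

1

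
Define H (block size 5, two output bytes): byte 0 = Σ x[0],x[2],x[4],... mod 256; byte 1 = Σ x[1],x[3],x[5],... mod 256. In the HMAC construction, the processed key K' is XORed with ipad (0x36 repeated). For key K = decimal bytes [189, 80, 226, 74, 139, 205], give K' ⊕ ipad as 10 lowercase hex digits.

Key decimal bytes [189, 80, 226, 74, 139, 205] = bd 50 e2 4a 8b cd is 6 bytes > B = 5, so hash it first: H(key) = 2a 67, then zero-pad to 5 bytes: K' = 2a 67 00 00 00.
XOR each byte with 0x36: 2a⊕36=1c, 67⊕36=51, 00⊕36=36, 00⊕36=36, 00⊕36=36.

1c51363636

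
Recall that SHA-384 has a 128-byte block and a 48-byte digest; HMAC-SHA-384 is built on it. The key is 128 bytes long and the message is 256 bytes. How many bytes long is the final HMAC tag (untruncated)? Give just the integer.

48

The tag is one SHA-384 digest: 48 bytes.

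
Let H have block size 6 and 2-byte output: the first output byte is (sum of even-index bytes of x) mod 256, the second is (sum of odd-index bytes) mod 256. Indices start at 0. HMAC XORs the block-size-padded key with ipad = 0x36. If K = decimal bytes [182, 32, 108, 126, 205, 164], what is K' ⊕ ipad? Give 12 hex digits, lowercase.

Key decimal bytes [182, 32, 108, 126, 205, 164] = b6 20 6c 7e cd a4 is exactly B = 6 bytes: K' = b6 20 6c 7e cd a4.
XOR each byte with 0x36: b6⊕36=80, 20⊕36=16, 6c⊕36=5a, 7e⊕36=48, cd⊕36=fb, a4⊕36=92.

80165a48fb92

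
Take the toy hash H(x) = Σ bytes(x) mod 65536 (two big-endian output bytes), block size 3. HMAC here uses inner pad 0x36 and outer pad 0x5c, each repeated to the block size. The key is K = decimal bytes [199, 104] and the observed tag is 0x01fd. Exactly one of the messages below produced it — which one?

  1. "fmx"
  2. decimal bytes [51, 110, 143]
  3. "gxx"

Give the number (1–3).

1

Key decimal bytes [199, 104] = c7 68 is 2 bytes ≤ B = 3; zero-pad to 3 bytes: K' = c7 68 00.
K' ⊕ ipad = f1 5e 36; K' ⊕ opad = 9b 34 5c.
m1: inner = H(f1 5e 36 66 6d 78) = 02 d0; tag = H(9b 34 5c 02 d0) = 01fd ← matches
m2: inner = H(f1 5e 36 33 6e 8f) = 02 b5; tag = H(9b 34 5c 02 b5) = 01e2
m3: inner = H(f1 5e 36 67 78 78) = 02 dc; tag = H(9b 34 5c 02 dc) = 0209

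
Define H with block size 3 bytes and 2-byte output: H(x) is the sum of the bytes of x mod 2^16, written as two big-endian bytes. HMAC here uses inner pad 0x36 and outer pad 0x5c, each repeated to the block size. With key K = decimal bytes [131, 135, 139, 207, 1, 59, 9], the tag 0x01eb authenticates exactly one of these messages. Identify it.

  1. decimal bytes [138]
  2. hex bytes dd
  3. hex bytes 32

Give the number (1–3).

Key decimal bytes [131, 135, 139, 207, 1, 59, 9] = 83 87 8b cf 01 3b 09 is 7 bytes > B = 3, so hash it first: H(key) = 02 a9, then zero-pad to 3 bytes: K' = 02 a9 00.
K' ⊕ ipad = 34 9f 36; K' ⊕ opad = 5e f5 5c.
m1: inner = H(34 9f 36 8a) = 01 93; tag = H(5e f5 5c 01 93) = 0243
m2: inner = H(34 9f 36 dd) = 01 e6; tag = H(5e f5 5c 01 e6) = 0296
m3: inner = H(34 9f 36 32) = 01 3b; tag = H(5e f5 5c 01 3b) = 01eb ← matches

3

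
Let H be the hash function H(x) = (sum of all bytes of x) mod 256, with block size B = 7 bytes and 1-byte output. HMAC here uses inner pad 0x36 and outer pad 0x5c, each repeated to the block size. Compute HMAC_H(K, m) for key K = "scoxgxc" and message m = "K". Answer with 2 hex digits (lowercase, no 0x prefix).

Key "scoxgxc" = 73 63 6f 78 67 78 63 is exactly B = 7 bytes: K' = 73 63 6f 78 67 78 63.
K' ⊕ ipad = 45 55 59 4e 51 4e 55.  K' ⊕ opad = 2f 3f 33 24 3b 24 3f.
Inner input = (K'⊕ipad) ∥ m = 45 55 59 4e 51 4e 55 ∥ 4b.
Inner hash: sum = 69+85+89+78+81+78+85+75 = 640; mod 256 = 128 → 80.
Outer input = (K'⊕opad) ∥ inner = 2f 3f 33 24 3b 24 3f ∥ 80.
Outer hash (tag): sum = 47+63+51+36+59+36+63+128 = 483; mod 256 = 227 → e3.

e3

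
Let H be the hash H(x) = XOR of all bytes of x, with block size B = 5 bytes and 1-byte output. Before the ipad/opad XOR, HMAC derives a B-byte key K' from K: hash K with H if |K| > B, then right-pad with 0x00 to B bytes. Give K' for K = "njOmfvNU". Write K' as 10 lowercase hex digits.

|K| = 8 > B = 5, so first hash the key.
H(K): XOR 6e⊕6a⊕4f⊕6d⊕66⊕76⊕4e⊕55 = 2d.
Zero-pad H(K) = 2d to 5 bytes: K' = 2d 00 00 00 00.

2d00000000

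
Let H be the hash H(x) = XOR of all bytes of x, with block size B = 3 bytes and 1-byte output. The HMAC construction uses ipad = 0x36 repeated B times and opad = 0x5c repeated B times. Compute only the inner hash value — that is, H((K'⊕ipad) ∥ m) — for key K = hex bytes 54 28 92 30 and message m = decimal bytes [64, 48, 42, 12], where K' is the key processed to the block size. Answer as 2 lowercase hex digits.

Key hex bytes 54 28 92 30 is 4 bytes > B = 3, so hash it first: H(key) = de, then zero-pad to 3 bytes: K' = de 00 00.
K' ⊕ ipad = e8 36 36.
Inner input = e8 36 36 ∥ 40 30 2a 0c.
Inner hash: XOR e8⊕36⊕36⊕40⊕30⊕2a⊕0c = be.

be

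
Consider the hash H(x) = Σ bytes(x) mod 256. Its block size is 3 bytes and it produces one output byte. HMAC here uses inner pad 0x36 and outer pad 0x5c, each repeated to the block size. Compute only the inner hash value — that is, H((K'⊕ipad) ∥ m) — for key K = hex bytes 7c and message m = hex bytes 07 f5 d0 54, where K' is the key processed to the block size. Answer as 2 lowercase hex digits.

d6

Key hex bytes 7c is 1 byte ≤ B = 3; zero-pad to 3 bytes: K' = 7c 00 00.
K' ⊕ ipad = 4a 36 36.
Inner input = 4a 36 36 ∥ 07 f5 d0 54.
Inner hash: sum = 74+54+54+7+245+208+84 = 726; mod 256 = 214 → d6.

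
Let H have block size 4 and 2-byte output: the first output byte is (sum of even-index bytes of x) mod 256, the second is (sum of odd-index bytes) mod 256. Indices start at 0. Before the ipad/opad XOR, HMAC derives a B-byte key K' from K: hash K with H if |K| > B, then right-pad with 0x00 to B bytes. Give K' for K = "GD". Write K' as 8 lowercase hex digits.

Key "GD" = 47 44 is 2 bytes ≤ B = 4; zero-pad to 4 bytes: K' = 47 44 00 00.

47440000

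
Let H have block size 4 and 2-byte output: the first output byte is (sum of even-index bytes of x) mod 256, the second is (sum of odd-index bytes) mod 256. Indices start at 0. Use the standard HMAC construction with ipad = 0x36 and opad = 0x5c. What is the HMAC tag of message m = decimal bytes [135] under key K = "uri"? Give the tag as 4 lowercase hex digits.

Key "uri" = 75 72 69 is 3 bytes ≤ B = 4; zero-pad to 4 bytes: K' = 75 72 69 00.
K' ⊕ ipad = 43 44 5f 36.  K' ⊕ opad = 29 2e 35 5c.
Inner input = (K'⊕ipad) ∥ m = 43 44 5f 36 ∥ 87.
Inner hash: even-index sum = 297 mod 256 = 41; odd-index sum = 122 mod 256 = 122 → 29 7a.
Outer input = (K'⊕opad) ∥ inner = 29 2e 35 5c ∥ 29 7a.
Outer hash (tag): even-index sum = 135 mod 256 = 135; odd-index sum = 260 mod 256 = 4 → 87 04.

8704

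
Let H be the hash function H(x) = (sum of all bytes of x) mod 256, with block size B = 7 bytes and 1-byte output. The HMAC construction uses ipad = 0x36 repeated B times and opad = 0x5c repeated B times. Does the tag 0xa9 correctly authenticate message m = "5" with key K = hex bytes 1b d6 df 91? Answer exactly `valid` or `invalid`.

valid

Key hex bytes 1b d6 df 91 is 4 bytes ≤ B = 7; zero-pad to 7 bytes: K' = 1b d6 df 91 00 00 00.
K' ⊕ ipad = 2d e0 e9 a7 36 36 36; K' ⊕ opad = 47 8a 83 cd 5c 5c 5c.
Inner hash: sum = 45+224+233+167+54+54+54+53 = 884; mod 256 = 116 → 74.
Outer hash (recomputed tag): sum = 71+138+131+205+92+92+92+116 = 937; mod 256 = 169 → a9.
Recomputed tag = a9; claimed = a9 → match.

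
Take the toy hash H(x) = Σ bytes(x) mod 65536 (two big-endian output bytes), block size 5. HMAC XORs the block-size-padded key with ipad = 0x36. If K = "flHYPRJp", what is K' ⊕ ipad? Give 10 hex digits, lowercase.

Key "flHYPRJp" = 66 6c 48 59 50 52 4a 70 is 8 bytes > B = 5, so hash it first: H(key) = 02 cf, then zero-pad to 5 bytes: K' = 02 cf 00 00 00.
XOR each byte with 0x36: 02⊕36=34, cf⊕36=f9, 00⊕36=36, 00⊕36=36, 00⊕36=36.

34f9363636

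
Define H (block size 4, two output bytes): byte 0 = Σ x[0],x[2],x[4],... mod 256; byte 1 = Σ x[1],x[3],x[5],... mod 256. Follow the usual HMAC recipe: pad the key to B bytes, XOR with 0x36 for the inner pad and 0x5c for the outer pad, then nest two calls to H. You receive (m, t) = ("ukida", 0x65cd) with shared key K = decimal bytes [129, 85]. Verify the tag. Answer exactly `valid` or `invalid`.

Key decimal bytes [129, 85] = 81 55 is 2 bytes ≤ B = 4; zero-pad to 4 bytes: K' = 81 55 00 00.
K' ⊕ ipad = b7 63 36 36; K' ⊕ opad = dd 09 5c 5c.
Inner hash: even-index sum = 556 mod 256 = 44; odd-index sum = 360 mod 256 = 104 → 2c 68.
Outer hash (recomputed tag): even-index sum = 357 mod 256 = 101; odd-index sum = 205 mod 256 = 205 → 65 cd.
Recomputed tag = 65cd; claimed = 65cd → match.

valid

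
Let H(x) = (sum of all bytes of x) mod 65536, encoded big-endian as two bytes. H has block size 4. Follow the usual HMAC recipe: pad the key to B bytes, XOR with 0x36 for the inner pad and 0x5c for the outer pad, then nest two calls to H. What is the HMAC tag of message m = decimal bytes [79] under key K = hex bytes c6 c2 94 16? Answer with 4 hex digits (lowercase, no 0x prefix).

Key hex bytes c6 c2 94 16 is exactly B = 4 bytes: K' = c6 c2 94 16.
K' ⊕ ipad = f0 f4 a2 20.  K' ⊕ opad = 9a 9e c8 4a.
Inner input = (K'⊕ipad) ∥ m = f0 f4 a2 20 ∥ 4f.
Inner hash: sum = 240+244+162+32+79 = 757 → 02 f5.
Outer input = (K'⊕opad) ∥ inner = 9a 9e c8 4a ∥ 02 f5.
Outer hash (tag): sum = 154+158+200+74+2+245 = 833 → 03 41.

0341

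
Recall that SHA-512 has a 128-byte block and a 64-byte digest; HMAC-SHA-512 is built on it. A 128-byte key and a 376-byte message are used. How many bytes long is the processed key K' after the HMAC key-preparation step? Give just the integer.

128

Key is 128 ≤ 128 bytes, zero-padded: |K'| = 128.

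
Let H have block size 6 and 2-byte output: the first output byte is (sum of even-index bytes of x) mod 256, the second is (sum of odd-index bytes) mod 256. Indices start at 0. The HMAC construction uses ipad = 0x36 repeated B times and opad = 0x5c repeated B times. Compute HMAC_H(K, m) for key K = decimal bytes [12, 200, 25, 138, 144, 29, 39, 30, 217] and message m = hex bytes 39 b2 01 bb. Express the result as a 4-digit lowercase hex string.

Key decimal bytes [12, 200, 25, 138, 144, 29, 39, 30, 217] = 0c c8 19 8a 90 1d 27 1e d9 is 9 bytes > B = 6, so hash it first: H(key) = b5 8d, then zero-pad to 6 bytes: K' = b5 8d 00 00 00 00.
K' ⊕ ipad = 83 bb 36 36 36 36.  K' ⊕ opad = e9 d1 5c 5c 5c 5c.
Inner input = (K'⊕ipad) ∥ m = 83 bb 36 36 36 36 ∥ 39 b2 01 bb.
Inner hash: even-index sum = 297 mod 256 = 41; odd-index sum = 660 mod 256 = 148 → 29 94.
Outer input = (K'⊕opad) ∥ inner = e9 d1 5c 5c 5c 5c ∥ 29 94.
Outer hash (tag): even-index sum = 458 mod 256 = 202; odd-index sum = 541 mod 256 = 29 → ca 1d.

ca1d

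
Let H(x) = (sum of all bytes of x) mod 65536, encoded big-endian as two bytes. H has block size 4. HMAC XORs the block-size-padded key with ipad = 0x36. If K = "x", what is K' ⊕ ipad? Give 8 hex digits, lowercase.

4e363636

Key "x" = 78 is 1 byte ≤ B = 4; zero-pad to 4 bytes: K' = 78 00 00 00.
XOR each byte with 0x36: 78⊕36=4e, 00⊕36=36, 00⊕36=36, 00⊕36=36.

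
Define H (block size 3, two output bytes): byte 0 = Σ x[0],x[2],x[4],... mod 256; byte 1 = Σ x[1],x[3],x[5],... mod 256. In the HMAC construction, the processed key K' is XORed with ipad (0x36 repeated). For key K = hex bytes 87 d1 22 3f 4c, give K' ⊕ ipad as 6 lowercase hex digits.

Key hex bytes 87 d1 22 3f 4c is 5 bytes > B = 3, so hash it first: H(key) = f5 10, then zero-pad to 3 bytes: K' = f5 10 00.
XOR each byte with 0x36: f5⊕36=c3, 10⊕36=26, 00⊕36=36.

c32636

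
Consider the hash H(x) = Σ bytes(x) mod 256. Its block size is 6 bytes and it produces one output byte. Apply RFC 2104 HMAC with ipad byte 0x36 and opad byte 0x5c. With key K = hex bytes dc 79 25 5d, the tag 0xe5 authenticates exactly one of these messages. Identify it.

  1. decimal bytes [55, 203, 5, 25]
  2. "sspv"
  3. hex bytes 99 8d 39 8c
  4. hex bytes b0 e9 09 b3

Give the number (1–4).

3

Key hex bytes dc 79 25 5d is 4 bytes ≤ B = 6; zero-pad to 6 bytes: K' = dc 79 25 5d 00 00.
K' ⊕ ipad = ea 4f 13 6b 36 36; K' ⊕ opad = 80 25 79 01 5c 5c.
m1: inner = H(ea 4f 13 6b 36 36 37 cb 05 19) = 43; tag = H(80 25 79 01 5c 5c 43) = 1a
m2: inner = H(ea 4f 13 6b 36 36 73 73 70 76) = ef; tag = H(80 25 79 01 5c 5c ef) = c6
m3: inner = H(ea 4f 13 6b 36 36 99 8d 39 8c) = 0e; tag = H(80 25 79 01 5c 5c 0e) = e5 ← matches
m4: inner = H(ea 4f 13 6b 36 36 b0 e9 09 b3) = 78; tag = H(80 25 79 01 5c 5c 78) = 4f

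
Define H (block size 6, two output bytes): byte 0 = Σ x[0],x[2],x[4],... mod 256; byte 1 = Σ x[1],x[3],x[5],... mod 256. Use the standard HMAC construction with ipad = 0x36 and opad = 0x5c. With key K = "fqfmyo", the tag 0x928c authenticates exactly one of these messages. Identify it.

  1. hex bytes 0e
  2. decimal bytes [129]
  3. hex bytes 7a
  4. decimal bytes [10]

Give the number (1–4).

4

Key "fqfmyo" = 66 71 66 6d 79 6f is exactly B = 6 bytes: K' = 66 71 66 6d 79 6f.
K' ⊕ ipad = 50 47 50 5b 4f 59; K' ⊕ opad = 3a 2d 3a 31 25 33.
m1: inner = H(50 47 50 5b 4f 59 0e) = fd fb; tag = H(3a 2d 3a 31 25 33 fd fb) = 968c
m2: inner = H(50 47 50 5b 4f 59 81) = 70 fb; tag = H(3a 2d 3a 31 25 33 70 fb) = 098c
m3: inner = H(50 47 50 5b 4f 59 7a) = 69 fb; tag = H(3a 2d 3a 31 25 33 69 fb) = 028c
m4: inner = H(50 47 50 5b 4f 59 0a) = f9 fb; tag = H(3a 2d 3a 31 25 33 f9 fb) = 928c ← matches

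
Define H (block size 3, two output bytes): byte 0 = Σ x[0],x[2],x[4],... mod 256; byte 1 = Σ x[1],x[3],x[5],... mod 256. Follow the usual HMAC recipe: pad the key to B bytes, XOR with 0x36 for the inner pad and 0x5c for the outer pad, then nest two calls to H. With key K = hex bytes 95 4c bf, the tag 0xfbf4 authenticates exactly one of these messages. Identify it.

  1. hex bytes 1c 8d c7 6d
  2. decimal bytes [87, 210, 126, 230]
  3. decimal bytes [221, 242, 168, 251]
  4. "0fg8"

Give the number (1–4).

Key hex bytes 95 4c bf is exactly B = 3 bytes: K' = 95 4c bf.
K' ⊕ ipad = a3 7a 89; K' ⊕ opad = c9 10 e3.
m1: inner = H(a3 7a 89 1c 8d c7 6d) = 26 5d; tag = H(c9 10 e3 26 5d) = 0936
m2: inner = H(a3 7a 89 57 d2 7e e6) = e4 4f; tag = H(c9 10 e3 e4 4f) = fbf4 ← matches
m3: inner = H(a3 7a 89 dd f2 a8 fb) = 19 ff; tag = H(c9 10 e3 19 ff) = ab29
m4: inner = H(a3 7a 89 30 66 67 38) = ca 11; tag = H(c9 10 e3 ca 11) = bdda

2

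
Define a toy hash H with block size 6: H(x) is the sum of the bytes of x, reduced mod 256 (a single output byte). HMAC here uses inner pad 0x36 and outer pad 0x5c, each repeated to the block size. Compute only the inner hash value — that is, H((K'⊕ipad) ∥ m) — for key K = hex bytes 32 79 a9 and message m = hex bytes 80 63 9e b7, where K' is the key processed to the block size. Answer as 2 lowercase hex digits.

Key hex bytes 32 79 a9 is 3 bytes ≤ B = 6; zero-pad to 6 bytes: K' = 32 79 a9 00 00 00.
K' ⊕ ipad = 04 4f 9f 36 36 36.
Inner input = 04 4f 9f 36 36 36 ∥ 80 63 9e b7.
Inner hash: sum = 4+79+159+54+54+54+128+99+158+183 = 972; mod 256 = 204 → cc.

cc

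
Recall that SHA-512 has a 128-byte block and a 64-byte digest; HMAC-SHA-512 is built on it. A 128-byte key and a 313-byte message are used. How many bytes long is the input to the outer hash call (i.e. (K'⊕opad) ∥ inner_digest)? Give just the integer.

Key is 128 ≤ 128 bytes, zero-padded: |K'| = 128.
Outer input = (K'⊕opad) ∥ H(inner) → 128 + 64 = 192 bytes.

192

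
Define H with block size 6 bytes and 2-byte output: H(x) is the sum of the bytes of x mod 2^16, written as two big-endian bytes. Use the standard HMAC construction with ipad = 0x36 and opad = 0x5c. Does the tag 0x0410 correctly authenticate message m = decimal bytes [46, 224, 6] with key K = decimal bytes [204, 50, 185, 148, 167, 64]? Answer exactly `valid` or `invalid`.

Key decimal bytes [204, 50, 185, 148, 167, 64] = cc 32 b9 94 a7 40 is exactly B = 6 bytes: K' = cc 32 b9 94 a7 40.
K' ⊕ ipad = fa 04 8f a2 91 76; K' ⊕ opad = 90 6e e5 c8 fb 1c.
Inner hash: sum = 250+4+143+162+145+118+46+224+6 = 1098 → 04 4a.
Outer hash (recomputed tag): sum = 144+110+229+200+251+28+4+74 = 1040 → 04 10.
Recomputed tag = 0410; claimed = 0410 → match.

valid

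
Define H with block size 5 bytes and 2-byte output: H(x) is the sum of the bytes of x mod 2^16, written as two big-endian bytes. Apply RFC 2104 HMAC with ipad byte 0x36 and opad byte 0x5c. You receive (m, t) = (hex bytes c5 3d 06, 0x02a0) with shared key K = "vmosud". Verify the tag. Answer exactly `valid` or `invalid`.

Key "vmosud" = 76 6d 6f 73 75 64 is 6 bytes > B = 5, so hash it first: H(key) = 02 9e, then zero-pad to 5 bytes: K' = 02 9e 00 00 00.
K' ⊕ ipad = 34 a8 36 36 36; K' ⊕ opad = 5e c2 5c 5c 5c.
Inner hash: sum = 52+168+54+54+54+197+61+6 = 646 → 02 86.
Outer hash (recomputed tag): sum = 94+194+92+92+92+2+134 = 700 → 02 bc.
Recomputed tag = 02bc; claimed = 02a0 → mismatch.

invalid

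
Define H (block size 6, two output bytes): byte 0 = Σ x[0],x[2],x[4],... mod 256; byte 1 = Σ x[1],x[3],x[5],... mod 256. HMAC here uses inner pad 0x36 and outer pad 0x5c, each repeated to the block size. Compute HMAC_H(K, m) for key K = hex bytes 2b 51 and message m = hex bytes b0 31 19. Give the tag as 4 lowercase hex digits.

Key hex bytes 2b 51 is 2 bytes ≤ B = 6; zero-pad to 6 bytes: K' = 2b 51 00 00 00 00.
K' ⊕ ipad = 1d 67 36 36 36 36.  K' ⊕ opad = 77 0d 5c 5c 5c 5c.
Inner input = (K'⊕ipad) ∥ m = 1d 67 36 36 36 36 ∥ b0 31 19.
Inner hash: even-index sum = 338 mod 256 = 82; odd-index sum = 260 mod 256 = 4 → 52 04.
Outer input = (K'⊕opad) ∥ inner = 77 0d 5c 5c 5c 5c ∥ 52 04.
Outer hash (tag): even-index sum = 385 mod 256 = 129; odd-index sum = 201 mod 256 = 201 → 81 c9.

81c9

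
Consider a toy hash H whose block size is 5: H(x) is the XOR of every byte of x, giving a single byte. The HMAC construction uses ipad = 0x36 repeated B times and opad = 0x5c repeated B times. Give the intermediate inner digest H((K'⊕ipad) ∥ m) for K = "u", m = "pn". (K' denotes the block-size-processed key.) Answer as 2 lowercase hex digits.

Key "u" = 75 is 1 byte ≤ B = 5; zero-pad to 5 bytes: K' = 75 00 00 00 00.
K' ⊕ ipad = 43 36 36 36 36.
Inner input = 43 36 36 36 36 ∥ 70 6e.
Inner hash: XOR 43⊕36⊕36⊕36⊕36⊕70⊕6e = 5d.

5d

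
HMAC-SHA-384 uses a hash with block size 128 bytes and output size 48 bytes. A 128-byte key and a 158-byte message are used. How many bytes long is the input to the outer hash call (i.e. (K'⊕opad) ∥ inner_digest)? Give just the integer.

Key is 128 ≤ 128 bytes, zero-padded: |K'| = 128.
Outer input = (K'⊕opad) ∥ H(inner) → 128 + 48 = 176 bytes.

176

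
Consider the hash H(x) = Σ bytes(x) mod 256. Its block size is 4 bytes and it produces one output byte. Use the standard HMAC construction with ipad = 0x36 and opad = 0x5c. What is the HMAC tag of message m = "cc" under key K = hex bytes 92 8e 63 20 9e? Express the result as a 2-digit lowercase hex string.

Key hex bytes 92 8e 63 20 9e is 5 bytes > B = 4, so hash it first: H(key) = 41, then zero-pad to 4 bytes: K' = 41 00 00 00.
K' ⊕ ipad = 77 36 36 36.  K' ⊕ opad = 1d 5c 5c 5c.
Inner input = (K'⊕ipad) ∥ m = 77 36 36 36 ∥ 63 63.
Inner hash: sum = 119+54+54+54+99+99 = 479; mod 256 = 223 → df.
Outer input = (K'⊕opad) ∥ inner = 1d 5c 5c 5c ∥ df.
Outer hash (tag): sum = 29+92+92+92+223 = 528; mod 256 = 16 → 10.

10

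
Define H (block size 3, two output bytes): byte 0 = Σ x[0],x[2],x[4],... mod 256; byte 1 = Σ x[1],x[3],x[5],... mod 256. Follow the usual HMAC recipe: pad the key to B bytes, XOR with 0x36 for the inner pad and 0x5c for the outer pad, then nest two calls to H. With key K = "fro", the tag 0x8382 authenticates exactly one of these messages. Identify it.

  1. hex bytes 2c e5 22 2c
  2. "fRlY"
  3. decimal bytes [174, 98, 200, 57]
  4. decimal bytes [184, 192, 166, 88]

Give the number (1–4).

2

Key "fro" = 66 72 6f is exactly B = 3 bytes: K' = 66 72 6f.
K' ⊕ ipad = 50 44 59; K' ⊕ opad = 3a 2e 33.
m1: inner = H(50 44 59 2c e5 22 2c) = ba 92; tag = H(3a 2e 33 ba 92) = ffe8
m2: inner = H(50 44 59 66 52 6c 59) = 54 16; tag = H(3a 2e 33 54 16) = 8382 ← matches
m3: inner = H(50 44 59 ae 62 c8 39) = 44 ba; tag = H(3a 2e 33 44 ba) = 2772
m4: inner = H(50 44 59 b8 c0 a6 58) = c1 a2; tag = H(3a 2e 33 c1 a2) = 0fef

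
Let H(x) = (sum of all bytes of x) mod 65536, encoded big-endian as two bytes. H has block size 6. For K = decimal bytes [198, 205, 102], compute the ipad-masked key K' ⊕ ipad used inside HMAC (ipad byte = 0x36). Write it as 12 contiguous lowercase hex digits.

Key decimal bytes [198, 205, 102] = c6 cd 66 is 3 bytes ≤ B = 6; zero-pad to 6 bytes: K' = c6 cd 66 00 00 00.
XOR each byte with 0x36: c6⊕36=f0, cd⊕36=fb, 66⊕36=50, 00⊕36=36, 00⊕36=36, 00⊕36=36.

f0fb50363636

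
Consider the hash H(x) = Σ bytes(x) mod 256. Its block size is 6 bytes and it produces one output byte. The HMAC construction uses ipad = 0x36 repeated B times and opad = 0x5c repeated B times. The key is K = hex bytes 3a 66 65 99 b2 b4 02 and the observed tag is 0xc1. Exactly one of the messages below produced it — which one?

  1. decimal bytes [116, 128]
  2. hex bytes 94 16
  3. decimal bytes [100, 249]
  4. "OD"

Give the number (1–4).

3

Key hex bytes 3a 66 65 99 b2 b4 02 is 7 bytes > B = 6, so hash it first: H(key) = 06, then zero-pad to 6 bytes: K' = 06 00 00 00 00 00.
K' ⊕ ipad = 30 36 36 36 36 36; K' ⊕ opad = 5a 5c 5c 5c 5c 5c.
m1: inner = H(30 36 36 36 36 36 74 80) = 32; tag = H(5a 5c 5c 5c 5c 5c 32) = 58
m2: inner = H(30 36 36 36 36 36 94 16) = e8; tag = H(5a 5c 5c 5c 5c 5c e8) = 0e
m3: inner = H(30 36 36 36 36 36 64 f9) = 9b; tag = H(5a 5c 5c 5c 5c 5c 9b) = c1 ← matches
m4: inner = H(30 36 36 36 36 36 4f 44) = d1; tag = H(5a 5c 5c 5c 5c 5c d1) = f7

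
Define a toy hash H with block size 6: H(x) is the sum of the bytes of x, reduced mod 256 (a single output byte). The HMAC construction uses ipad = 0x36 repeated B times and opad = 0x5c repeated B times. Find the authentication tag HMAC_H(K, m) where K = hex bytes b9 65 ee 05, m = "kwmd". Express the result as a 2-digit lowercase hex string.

Key hex bytes b9 65 ee 05 is 4 bytes ≤ B = 6; zero-pad to 6 bytes: K' = b9 65 ee 05 00 00.
K' ⊕ ipad = 8f 53 d8 33 36 36.  K' ⊕ opad = e5 39 b2 59 5c 5c.
Inner input = (K'⊕ipad) ∥ m = 8f 53 d8 33 36 36 ∥ 6b 77 6d 64.
Inner hash: sum = 143+83+216+51+54+54+107+119+109+100 = 1036; mod 256 = 12 → 0c.
Outer input = (K'⊕opad) ∥ inner = e5 39 b2 59 5c 5c ∥ 0c.
Outer hash (tag): sum = 229+57+178+89+92+92+12 = 749; mod 256 = 237 → ed.

ed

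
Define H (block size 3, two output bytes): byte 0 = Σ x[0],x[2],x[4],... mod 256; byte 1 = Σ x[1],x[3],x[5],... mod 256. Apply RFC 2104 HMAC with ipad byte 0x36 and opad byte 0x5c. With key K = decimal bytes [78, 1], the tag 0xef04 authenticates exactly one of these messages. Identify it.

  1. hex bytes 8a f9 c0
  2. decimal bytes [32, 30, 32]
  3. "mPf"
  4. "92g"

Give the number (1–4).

Key decimal bytes [78, 1] = 4e 01 is 2 bytes ≤ B = 3; zero-pad to 3 bytes: K' = 4e 01 00.
K' ⊕ ipad = 78 37 36; K' ⊕ opad = 12 5d 5c.
m1: inner = H(78 37 36 8a f9 c0) = a7 81; tag = H(12 5d 5c a7 81) = ef04 ← matches
m2: inner = H(78 37 36 20 1e 20) = cc 77; tag = H(12 5d 5c cc 77) = e529
m3: inner = H(78 37 36 6d 50 66) = fe 0a; tag = H(12 5d 5c fe 0a) = 785b
m4: inner = H(78 37 36 39 32 67) = e0 d7; tag = H(12 5d 5c e0 d7) = 453d

1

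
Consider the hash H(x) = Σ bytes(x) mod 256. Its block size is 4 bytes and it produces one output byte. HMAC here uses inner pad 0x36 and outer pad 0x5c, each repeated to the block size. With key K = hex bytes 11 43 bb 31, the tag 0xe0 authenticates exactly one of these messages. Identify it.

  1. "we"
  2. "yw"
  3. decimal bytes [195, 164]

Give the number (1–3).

2

Key hex bytes 11 43 bb 31 is exactly B = 4 bytes: K' = 11 43 bb 31.
K' ⊕ ipad = 27 75 8d 07; K' ⊕ opad = 4d 1f e7 6d.
m1: inner = H(27 75 8d 07 77 65) = 0c; tag = H(4d 1f e7 6d 0c) = cc
m2: inner = H(27 75 8d 07 79 77) = 20; tag = H(4d 1f e7 6d 20) = e0 ← matches
m3: inner = H(27 75 8d 07 c3 a4) = 97; tag = H(4d 1f e7 6d 97) = 57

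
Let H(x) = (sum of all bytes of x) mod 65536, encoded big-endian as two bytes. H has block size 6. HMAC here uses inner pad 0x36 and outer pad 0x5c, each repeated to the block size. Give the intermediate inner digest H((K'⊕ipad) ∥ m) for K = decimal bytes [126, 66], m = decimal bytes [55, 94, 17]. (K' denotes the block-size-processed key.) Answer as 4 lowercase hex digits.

Key decimal bytes [126, 66] = 7e 42 is 2 bytes ≤ B = 6; zero-pad to 6 bytes: K' = 7e 42 00 00 00 00.
K' ⊕ ipad = 48 74 36 36 36 36.
Inner input = 48 74 36 36 36 36 ∥ 37 5e 11.
Inner hash: sum = 72+116+54+54+54+54+55+94+17 = 570 → 02 3a.

023a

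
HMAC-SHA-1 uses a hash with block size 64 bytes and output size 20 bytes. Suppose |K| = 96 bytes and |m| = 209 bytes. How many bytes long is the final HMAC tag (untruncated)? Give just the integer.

The tag is one SHA-1 digest: 20 bytes.

20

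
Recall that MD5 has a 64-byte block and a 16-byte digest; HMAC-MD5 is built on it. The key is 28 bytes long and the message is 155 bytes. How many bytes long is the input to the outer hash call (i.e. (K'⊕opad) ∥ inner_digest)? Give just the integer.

Key is 28 ≤ 64 bytes, zero-padded: |K'| = 64.
Outer input = (K'⊕opad) ∥ H(inner) → 64 + 16 = 80 bytes.

80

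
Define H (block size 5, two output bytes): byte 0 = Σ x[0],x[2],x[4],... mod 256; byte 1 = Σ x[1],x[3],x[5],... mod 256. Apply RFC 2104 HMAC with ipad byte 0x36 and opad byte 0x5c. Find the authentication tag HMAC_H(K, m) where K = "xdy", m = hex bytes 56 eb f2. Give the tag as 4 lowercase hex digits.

7552

Key "xdy" = 78 64 79 is 3 bytes ≤ B = 5; zero-pad to 5 bytes: K' = 78 64 79 00 00.
K' ⊕ ipad = 4e 52 4f 36 36.  K' ⊕ opad = 24 38 25 5c 5c.
Inner input = (K'⊕ipad) ∥ m = 4e 52 4f 36 36 ∥ 56 eb f2.
Inner hash: even-index sum = 446 mod 256 = 190; odd-index sum = 464 mod 256 = 208 → be d0.
Outer input = (K'⊕opad) ∥ inner = 24 38 25 5c 5c ∥ be d0.
Outer hash (tag): even-index sum = 373 mod 256 = 117; odd-index sum = 338 mod 256 = 82 → 75 52.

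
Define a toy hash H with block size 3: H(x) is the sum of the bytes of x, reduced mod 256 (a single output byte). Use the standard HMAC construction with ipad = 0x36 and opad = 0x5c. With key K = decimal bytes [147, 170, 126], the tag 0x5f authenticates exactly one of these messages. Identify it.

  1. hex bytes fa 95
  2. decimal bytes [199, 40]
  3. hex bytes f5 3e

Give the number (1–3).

2

Key decimal bytes [147, 170, 126] = 93 aa 7e is exactly B = 3 bytes: K' = 93 aa 7e.
K' ⊕ ipad = a5 9c 48; K' ⊕ opad = cf f6 22.
m1: inner = H(a5 9c 48 fa 95) = 18; tag = H(cf f6 22 18) = ff
m2: inner = H(a5 9c 48 c7 28) = 78; tag = H(cf f6 22 78) = 5f ← matches
m3: inner = H(a5 9c 48 f5 3e) = bc; tag = H(cf f6 22 bc) = a3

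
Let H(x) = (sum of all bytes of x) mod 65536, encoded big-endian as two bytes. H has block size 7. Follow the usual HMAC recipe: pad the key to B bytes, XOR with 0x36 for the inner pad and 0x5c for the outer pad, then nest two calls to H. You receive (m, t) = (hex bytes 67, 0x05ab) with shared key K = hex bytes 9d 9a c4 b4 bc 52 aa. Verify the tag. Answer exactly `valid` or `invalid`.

Key hex bytes 9d 9a c4 b4 bc 52 aa is exactly B = 7 bytes: K' = 9d 9a c4 b4 bc 52 aa.
K' ⊕ ipad = ab ac f2 82 8a 64 9c; K' ⊕ opad = c1 c6 98 e8 e0 0e f6.
Inner hash: sum = 171+172+242+130+138+100+156+103 = 1212 → 04 bc.
Outer hash (recomputed tag): sum = 193+198+152+232+224+14+246+4+188 = 1451 → 05 ab.
Recomputed tag = 05ab; claimed = 05ab → match.

valid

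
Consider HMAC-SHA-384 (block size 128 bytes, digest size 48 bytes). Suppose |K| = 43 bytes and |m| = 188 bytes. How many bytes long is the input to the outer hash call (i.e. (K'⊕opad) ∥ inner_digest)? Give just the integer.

176

Key is 43 ≤ 128 bytes, zero-padded: |K'| = 128.
Outer input = (K'⊕opad) ∥ H(inner) → 128 + 48 = 176 bytes.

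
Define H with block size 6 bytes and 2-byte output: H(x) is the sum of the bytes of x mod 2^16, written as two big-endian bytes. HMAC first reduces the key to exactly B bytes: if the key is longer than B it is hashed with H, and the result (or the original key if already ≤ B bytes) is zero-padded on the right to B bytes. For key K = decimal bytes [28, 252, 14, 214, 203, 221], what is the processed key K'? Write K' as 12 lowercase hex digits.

Key decimal bytes [28, 252, 14, 214, 203, 221] = 1c fc 0e d6 cb dd is exactly B = 6 bytes: K' = 1c fc 0e d6 cb dd.

1cfc0ed6cbdd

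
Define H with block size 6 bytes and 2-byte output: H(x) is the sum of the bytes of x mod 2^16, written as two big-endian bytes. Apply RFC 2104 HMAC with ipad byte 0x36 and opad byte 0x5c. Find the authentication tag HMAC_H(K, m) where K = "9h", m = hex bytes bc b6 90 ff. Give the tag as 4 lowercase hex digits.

Key "9h" = 39 68 is 2 bytes ≤ B = 6; zero-pad to 6 bytes: K' = 39 68 00 00 00 00.
K' ⊕ ipad = 0f 5e 36 36 36 36.  K' ⊕ opad = 65 34 5c 5c 5c 5c.
Inner input = (K'⊕ipad) ∥ m = 0f 5e 36 36 36 36 ∥ bc b6 90 ff.
Inner hash: sum = 15+94+54+54+54+54+188+182+144+255 = 1094 → 04 46.
Outer input = (K'⊕opad) ∥ inner = 65 34 5c 5c 5c 5c ∥ 04 46.
Outer hash (tag): sum = 101+52+92+92+92+92+4+70 = 595 → 02 53.

0253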